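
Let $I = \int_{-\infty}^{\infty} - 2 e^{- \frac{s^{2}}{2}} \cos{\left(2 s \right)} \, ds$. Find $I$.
$- \frac{2 \sqrt{2} \sqrt{\pi}}{e^{2}}$

Define $I(b) = \int_{-\infty}^{\infty} - 2 e^{- \frac{s^{2}}{2}} \cos{\left(b s \right)} \, ds$.

Differentiating under the integral sign,
$$I'(b) = \int_{-\infty}^{\infty} 2 s e^{- \frac{s^{2}}{2}} \sin{\left(b s \right)} \, ds.$$

Integrate $\int_{-\infty}^{\infty} s \sin(b s)\, e^{- \frac{s^{2}}{2}}\, ds$ by parts with $u = \sin(b s)$ and $dv = s\, e^{- \frac{s^{2}}{2}}\, ds$, giving $v = - e^{- \frac{s^{2}}{2}}$. The boundary term vanishes and
$$\int_{-\infty}^{\infty} s \sin(b s)\, e^{- \frac{s^{2}}{2}}\, ds = b \int_{-\infty}^{\infty} \cos(b s)\, e^{- \frac{s^{2}}{2}}\, ds,$$
so $I'(b) = - b\, I(b)$.

This is a separable first-order ODE; solving with the initial condition $I(0) = \int_{-\infty}^{\infty} - 2 e^{- \frac{s^{2}}{2}}\,ds = - 2 \sqrt{2} \sqrt{\pi}$ gives
$$I(b) = - 2 \sqrt{2} \sqrt{\pi} e^{- \frac{b^{2}}{2}}.$$

Setting $b = 2$:
$$I = - \frac{2 \sqrt{2} \sqrt{\pi}}{e^{2}}.$$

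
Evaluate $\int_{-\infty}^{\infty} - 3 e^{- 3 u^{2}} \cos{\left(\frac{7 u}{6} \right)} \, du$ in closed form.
$- \frac{\sqrt{3} \sqrt{\pi}}{e^{\frac{49}{432}}}$

Treat the cosine frequency as a parameter and define $I(b) = \int_{-\infty}^{\infty} - 3 e^{- 3 u^{2}} \cos{\left(b u \right)} \, du$.

Differentiating under the integral sign,
$$I'(b) = \int_{-\infty}^{\infty} 3 u e^{- 3 u^{2}} \sin{\left(b u \right)} \, du.$$

Integrate $\int_{-\infty}^{\infty} u \sin(b u)\, e^{- 3 u^{2}}\, du$ by parts with $w = \sin(b u)$ and $dv = u\, e^{- 3 u^{2}}\, du$, giving $v = - \frac{e^{- 3 u^{2}}}{6}$. The boundary term vanishes and
$$\int_{-\infty}^{\infty} u \sin(b u)\, e^{- 3 u^{2}}\, du = \frac{b}{6} \int_{-\infty}^{\infty} \cos(b u)\, e^{- 3 u^{2}}\, du,$$
so $I'(b) = - \frac{b}{6}\, I(b)$.

This is a separable first-order ODE; solving with the initial condition $I(0) = \int_{-\infty}^{\infty} - 3 e^{- 3 u^{2}}\,du = - \sqrt{3} \sqrt{\pi}$ gives
$$I(b) = - \sqrt{3} \sqrt{\pi} e^{- \frac{b^{2}}{12}}.$$

Setting $b = \frac{7}{6}$:
$$I = - \frac{\sqrt{3} \sqrt{\pi}}{e^{\frac{49}{432}}}.$$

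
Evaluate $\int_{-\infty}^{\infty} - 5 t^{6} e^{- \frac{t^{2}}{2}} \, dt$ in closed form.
$- 75 \sqrt{2} \sqrt{\pi}$

Start from the elementary integral
$$J(a) = \int_{-\infty}^{\infty} - 5 e^{- a t^{2}} \, dt = - \frac{5 \sqrt{\pi}}{\sqrt{a}}.$$

Differentiating under the integral sign brings down a factor of $(-t^2)$:
$$\frac{dJ}{da} = \int_{-\infty}^{\infty} 5 t^{2} e^{- a t^{2}} \, dt = \frac{5 \sqrt{\pi}}{2 a^{\frac{3}{2}}}.$$

Repeating $3$ times in total — each differentiation brings down another $(-t^2)$ — gives
$$\frac{d^{3}J}{da^{3}} = \int_{-\infty}^{\infty} 5 t^{6} e^{- a t^{2}} \, dt = \frac{75 \sqrt{\pi}}{8 a^{\frac{7}{2}}},$$
and the integrand here is $(-1)^{3}$ times the target integrand, so $I = (-1)^{3}\,\frac{d^{3}J}{da^{3}} = - \frac{75 \sqrt{\pi}}{8 a^{\frac{7}{2}}}$.

Setting $a = \frac{1}{2}$:
$$I = - 75 \sqrt{2} \sqrt{\pi}.$$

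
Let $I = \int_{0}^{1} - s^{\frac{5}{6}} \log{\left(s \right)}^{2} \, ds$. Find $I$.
$- \frac{432}{1331}$

Start from the elementary integral
$$J(a) = \int_{0}^{1} - s^{a} \, ds = - \frac{1}{a + 1}.$$

Differentiating under the integral sign brings down a factor of $\ln s$:
$$\frac{dJ}{da} = \int_{0}^{1} - s^{a} \log{\left(s \right)} \, ds = \frac{1}{\left(a + 1\right)^{2}}.$$

Repeating twice in total — each differentiation brings down another $\ln s$ — gives
$$\frac{d^{2}J}{da^{2}} = \int_{0}^{1} - s^{a} \log{\left(s \right)}^{2} \, ds = - \frac{2}{\left(a + 1\right)^{3}},$$
and the integrand here is exactly the target integrand, so $I = - \frac{2}{\left(a + 1\right)^{3}}$.

Setting $a = \frac{5}{6}$:
$$I = - \frac{432}{1331}.$$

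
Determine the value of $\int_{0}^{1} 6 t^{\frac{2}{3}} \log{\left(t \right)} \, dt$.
$- \frac{54}{25}$

Consider the simpler parametrised integral
$$J(a) = \int_{0}^{1} 6 t^{a} \, dt = \frac{6}{a + 1}.$$

Differentiating under the integral sign brings down a factor of $\ln t$:
$$\frac{dJ}{da} = \int_{0}^{1} 6 t^{a} \log{\left(t \right)} \, dt = - \frac{6}{\left(a + 1\right)^{2}}.$$

The integral on the left is $I$, so $I = - \frac{6}{\left(a + 1\right)^{2}}$.

Setting $a = \frac{2}{3}$:
$$I = - \frac{54}{25}.$$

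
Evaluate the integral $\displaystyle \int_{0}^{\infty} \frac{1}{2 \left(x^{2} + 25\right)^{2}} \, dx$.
$\frac{\pi}{1000}$

Recall the elementary integral
$$J(a) = \int_{0}^{\infty} \frac{1}{2 \left(a^{2} + x^{2}\right)} \, dx = \frac{\pi}{4 a}.$$

Differentiating under the integral sign with respect to $a$,
$$\frac{dJ}{da} = \int_{0}^{\infty} - \frac{a}{\left(a^{2} + x^{2}\right)^{2}} \, dx = - \frac{\pi}{4 a^{2}},$$
so $\int_{0}^{\infty} \frac{1}{2 \left(a^{2} + x^{2}\right)^{2}} \, dx = \frac{\pi}{8 a^{3}}$.

Setting $a = 5$:
$$I = \frac{\pi}{1000}.$$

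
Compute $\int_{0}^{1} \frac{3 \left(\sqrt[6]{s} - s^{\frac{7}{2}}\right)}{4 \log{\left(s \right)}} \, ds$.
$\log{\left(\frac{21^{\frac{3}{4}}}{27} \right)}$

Replace the exponent $\frac{1}{6}$ by a parameter $a$: let $I(a) = \int_{0}^{1} \frac{3 \left(- s^{\frac{7}{2}} + s^{a}\right)}{4 \log{\left(s \right)}} \, ds$.

Since $\dfrac{\partial}{\partial a}\,s^{a} = s^{a} \ln s$, the $\ln s$ in the denominator cancels and
$$\frac{dI}{da} = \int_{0}^{1} \frac{3}{4} s^{a} \, ds = \frac{3}{4} \left[\frac{s^{a+1}}{a+1}\right]_0^1 = \frac{3}{4 \left(a + 1\right)}.$$

Integrating with respect to $a$ gives $I(a) = \log{\left(\frac{2^{\frac{3}{4}} \sqrt{3} \left(a + 1\right)^{\frac{3}{4}}}{9} \right)} + C$.

At $a = \frac{7}{2}$ the integrand is identically $0$, so $I(\frac{7}{2}) = 0$. The closed form gives $0$, hence $C = 0$.

Setting $a = \frac{1}{6}$:
$$I = \log{\left(\frac{21^{\frac{3}{4}}}{27} \right)}.$$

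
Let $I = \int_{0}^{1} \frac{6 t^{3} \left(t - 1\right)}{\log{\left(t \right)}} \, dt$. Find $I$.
$\log{\left(\frac{15625}{4096} \right)}$

Replace the exponent $4$ by a parameter $a$: let $I(a) = \int_{0}^{1} \frac{6 \left(- t^{3} + t^{a}\right)}{\log{\left(t \right)}} \, dt$.

Since $\dfrac{\partial}{\partial a}\,t^{a} = t^{a} \ln t$, the $\ln t$ in the denominator cancels and
$$\frac{dI}{da} = \int_{0}^{1} 6 t^{a} \, dt = 6 \left[\frac{t^{a+1}}{a+1}\right]_0^1 = \frac{6}{a + 1}.$$

Integrating with respect to $a$ gives $I(a) = \log{\left(\frac{\left(a + 1\right)^{6}}{4096} \right)} + C$.

At $a = 3$ the integrand is identically $0$, so $I(3) = 0$. The closed form gives $0$, hence $C = 0$.

Setting $a = 4$:
$$I = \log{\left(\frac{15625}{4096} \right)}.$$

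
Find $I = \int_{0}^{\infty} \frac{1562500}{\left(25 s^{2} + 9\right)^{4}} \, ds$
$\frac{390625 \pi}{17496}$

Begin with the known result
$$J(a) = \int_{0}^{\infty} \frac{4}{a^{2} + s^{2}} \, ds = \frac{2 \pi}{a}.$$

Differentiating under the integral sign with respect to $a$,
$$\frac{dJ}{da} = \int_{0}^{\infty} - \frac{8 a}{\left(a^{2} + s^{2}\right)^{2}} \, ds = - \frac{2 \pi}{a^{2}},$$
so $\int_{0}^{\infty} \frac{4}{\left(a^{2} + s^{2}\right)^{2}} \, ds = \frac{\pi}{a^{3}}$.

Repeating — each differentiation of $1/(s^2+a^2)^j$ produces $-2ja/(s^2+a^2)^{j+1}$ — and dividing through by $-2ja$ at each step yields, after $3$ differentiations in total,
$$\int_{0}^{\infty} \frac{4}{\left(a^{2} + s^{2}\right)^{4}} \, ds = \frac{5 \pi}{8 a^{7}}.$$

Setting $a = \frac{3}{5}$:
$$I = \frac{390625 \pi}{17496}.$$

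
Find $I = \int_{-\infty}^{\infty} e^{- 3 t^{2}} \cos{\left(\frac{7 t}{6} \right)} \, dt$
$\frac{\sqrt{3} \sqrt{\pi}}{3 e^{\frac{49}{432}}}$

Treat the cosine frequency as a parameter and define $I(b) = \int_{-\infty}^{\infty} e^{- 3 t^{2}} \cos{\left(b t \right)} \, dt$.

Differentiating under the integral sign,
$$I'(b) = \int_{-\infty}^{\infty} - t e^{- 3 t^{2}} \sin{\left(b t \right)} \, dt.$$

Integrate $\int_{-\infty}^{\infty} t \sin(b t)\, e^{- 3 t^{2}}\, dt$ by parts with $u = \sin(b t)$ and $dv = t\, e^{- 3 t^{2}}\, dt$, giving $v = - \frac{e^{- 3 t^{2}}}{6}$. The boundary term vanishes and
$$\int_{-\infty}^{\infty} t \sin(b t)\, e^{- 3 t^{2}}\, dt = \frac{b}{6} \int_{-\infty}^{\infty} \cos(b t)\, e^{- 3 t^{2}}\, dt,$$
so $I'(b) = - \frac{b}{6}\, I(b)$.

This is a separable first-order ODE; solving with the initial condition $I(0) = \int_{-\infty}^{\infty} e^{- 3 t^{2}}\,dt = \frac{\sqrt{3} \sqrt{\pi}}{3}$ gives
$$I(b) = \frac{\sqrt{3} \sqrt{\pi} e^{- \frac{b^{2}}{12}}}{3}.$$

Setting $b = \frac{7}{6}$:
$$I = \frac{\sqrt{3} \sqrt{\pi}}{3 e^{\frac{49}{432}}}.$$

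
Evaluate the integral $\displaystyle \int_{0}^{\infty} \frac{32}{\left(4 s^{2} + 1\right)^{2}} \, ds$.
$4 \pi$

Begin with the known result
$$J(a) = \int_{0}^{\infty} \frac{2}{a^{2} + s^{2}} \, ds = \frac{\pi}{a}.$$

Differentiating under the integral sign with respect to $a$,
$$\frac{dJ}{da} = \int_{0}^{\infty} - \frac{4 a}{\left(a^{2} + s^{2}\right)^{2}} \, ds = - \frac{\pi}{a^{2}},$$
so $\int_{0}^{\infty} \frac{2}{\left(a^{2} + s^{2}\right)^{2}} \, ds = \frac{\pi}{2 a^{3}}$.

Setting $a = \frac{1}{2}$:
$$I = 4 \pi.$$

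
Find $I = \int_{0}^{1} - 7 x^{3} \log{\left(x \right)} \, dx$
$\frac{7}{16}$

Consider the simpler parametrised integral
$$J(a) = \int_{0}^{1} - 7 x^{a} \, dx = - \frac{7}{a + 1}.$$

Differentiating under the integral sign brings down a factor of $\ln x$:
$$\frac{dJ}{da} = \int_{0}^{1} - 7 x^{a} \log{\left(x \right)} \, dx = \frac{7}{\left(a + 1\right)^{2}}.$$

The integral on the left is $I$, so $I = \frac{7}{\left(a + 1\right)^{2}}$.

Setting $a = 3$:
$$I = \frac{7}{16}.$$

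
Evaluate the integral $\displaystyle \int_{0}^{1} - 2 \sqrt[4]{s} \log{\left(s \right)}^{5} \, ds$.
$\frac{196608}{3125}$

Consider the simpler parametrised integral
$$J(a) = \int_{0}^{1} - 2 s^{a} \, ds = - \frac{2}{a + 1}.$$

Differentiating under the integral sign brings down a factor of $\ln s$:
$$\frac{dJ}{da} = \int_{0}^{1} - 2 s^{a} \log{\left(s \right)} \, ds = \frac{2}{\left(a + 1\right)^{2}}.$$

Repeating $5$ times in total — each differentiation brings down another $\ln s$ — gives
$$\frac{d^{5}J}{da^{5}} = \int_{0}^{1} - 2 s^{a} \log{\left(s \right)}^{5} \, ds = \frac{240}{\left(a + 1\right)^{6}},$$
and the integrand here is exactly the target integrand, so $I = \frac{240}{\left(a + 1\right)^{6}}$.

Setting $a = \frac{1}{4}$:
$$I = \frac{196608}{3125}.$$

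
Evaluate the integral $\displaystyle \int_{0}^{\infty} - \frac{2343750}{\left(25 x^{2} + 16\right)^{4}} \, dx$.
$- \frac{1171875 \pi}{262144}$

Begin with the known result
$$J(a) = \int_{0}^{\infty} - \frac{6}{a^{2} + x^{2}} \, dx = - \frac{3 \pi}{a}.$$

Differentiating under the integral sign with respect to $a$,
$$\frac{dJ}{da} = \int_{0}^{\infty} \frac{12 a}{\left(a^{2} + x^{2}\right)^{2}} \, dx = \frac{3 \pi}{a^{2}},$$
so $\int_{0}^{\infty} - \frac{6}{\left(a^{2} + x^{2}\right)^{2}} \, dx = - \frac{3 \pi}{2 a^{3}}$.

Repeating — each differentiation of $1/(x^2+a^2)^j$ produces $-2ja/(x^2+a^2)^{j+1}$ — and dividing through by $-2ja$ at each step yields, after $3$ differentiations in total,
$$\int_{0}^{\infty} - \frac{6}{\left(a^{2} + x^{2}\right)^{4}} \, dx = - \frac{15 \pi}{16 a^{7}}.$$

Setting $a = \frac{4}{5}$:
$$I = - \frac{1171875 \pi}{262144}.$$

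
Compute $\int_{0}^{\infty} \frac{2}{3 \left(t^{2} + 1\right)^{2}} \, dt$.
$\frac{\pi}{6}$

Start from the standard arctangent integral
$$J(a) = \int_{0}^{\infty} \frac{2}{3 \left(a^{2} + t^{2}\right)} \, dt = \frac{\pi}{3 a}.$$

Differentiating under the integral sign with respect to $a$,
$$\frac{dJ}{da} = \int_{0}^{\infty} - \frac{4 a}{3 \left(a^{2} + t^{2}\right)^{2}} \, dt = - \frac{\pi}{3 a^{2}},$$
so $\int_{0}^{\infty} \frac{2}{3 \left(a^{2} + t^{2}\right)^{2}} \, dt = \frac{\pi}{6 a^{3}}$.

Setting $a = 1$:
$$I = \frac{\pi}{6}.$$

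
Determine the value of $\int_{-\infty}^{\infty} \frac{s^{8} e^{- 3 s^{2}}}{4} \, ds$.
$\frac{35 \sqrt{3} \sqrt{\pi}}{5184}$

Consider the simpler parametrised integral
$$J(a) = \int_{-\infty}^{\infty} \frac{e^{- a s^{2}}}{4} \, ds = \frac{\sqrt{\pi}}{4 \sqrt{a}}.$$

Differentiating under the integral sign brings down a factor of $(-s^2)$:
$$\frac{dJ}{da} = \int_{-\infty}^{\infty} - \frac{s^{2} e^{- a s^{2}}}{4} \, ds = - \frac{\sqrt{\pi}}{8 a^{\frac{3}{2}}}.$$

Repeating $4$ times in total — each differentiation brings down another $(-s^2)$ — gives
$$\frac{d^{4}J}{da^{4}} = \int_{-\infty}^{\infty} \frac{s^{8} e^{- a s^{2}}}{4} \, ds = \frac{105 \sqrt{\pi}}{64 a^{\frac{9}{2}}},$$
and the integrand here is exactly the target integrand, so $I = \frac{105 \sqrt{\pi}}{64 a^{\frac{9}{2}}}$.

Setting $a = 3$:
$$I = \frac{35 \sqrt{3} \sqrt{\pi}}{5184}.$$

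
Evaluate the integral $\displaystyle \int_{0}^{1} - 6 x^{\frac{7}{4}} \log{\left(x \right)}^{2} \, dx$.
$- \frac{768}{1331}$

Start from the elementary integral
$$J(a) = \int_{0}^{1} - 6 x^{a} \, dx = - \frac{6}{a + 1}.$$

Differentiating under the integral sign brings down a factor of $\ln x$:
$$\frac{dJ}{da} = \int_{0}^{1} - 6 x^{a} \log{\left(x \right)} \, dx = \frac{6}{\left(a + 1\right)^{2}}.$$

Repeating twice in total — each differentiation brings down another $\ln x$ — gives
$$\frac{d^{2}J}{da^{2}} = \int_{0}^{1} - 6 x^{a} \log{\left(x \right)}^{2} \, dx = - \frac{12}{\left(a + 1\right)^{3}},$$
and the integrand here is exactly the target integrand, so $I = - \frac{12}{\left(a + 1\right)^{3}}$.

Setting $a = \frac{7}{4}$:
$$I = - \frac{768}{1331}.$$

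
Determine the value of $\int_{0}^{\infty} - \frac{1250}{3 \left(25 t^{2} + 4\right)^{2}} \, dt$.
$- \frac{125 \pi}{48}$

Begin with the known result
$$J(a) = \int_{0}^{\infty} - \frac{2}{3 \left(a^{2} + t^{2}\right)} \, dt = - \frac{\pi}{3 a}.$$

Differentiating under the integral sign with respect to $a$,
$$\frac{dJ}{da} = \int_{0}^{\infty} \frac{4 a}{3 \left(a^{2} + t^{2}\right)^{2}} \, dt = \frac{\pi}{3 a^{2}},$$
so $\int_{0}^{\infty} - \frac{2}{3 \left(a^{2} + t^{2}\right)^{2}} \, dt = - \frac{\pi}{6 a^{3}}$.

Setting $a = \frac{2}{5}$:
$$I = - \frac{125 \pi}{48}.$$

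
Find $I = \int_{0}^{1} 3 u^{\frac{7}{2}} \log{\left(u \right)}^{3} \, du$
$- \frac{32}{729}$

Consider the simpler parametrised integral
$$J(a) = \int_{0}^{1} 3 u^{a} \, du = \frac{3}{a + 1}.$$

Differentiating under the integral sign brings down a factor of $\ln u$:
$$\frac{dJ}{da} = \int_{0}^{1} 3 u^{a} \log{\left(u \right)} \, du = - \frac{3}{\left(a + 1\right)^{2}}.$$

Repeating $3$ times in total — each differentiation brings down another $\ln u$ — gives
$$\frac{d^{3}J}{da^{3}} = \int_{0}^{1} 3 u^{a} \log{\left(u \right)}^{3} \, du = - \frac{18}{\left(a + 1\right)^{4}},$$
and the integrand here is exactly the target integrand, so $I = - \frac{18}{\left(a + 1\right)^{4}}$.

Setting $a = \frac{7}{2}$:
$$I = - \frac{32}{729}.$$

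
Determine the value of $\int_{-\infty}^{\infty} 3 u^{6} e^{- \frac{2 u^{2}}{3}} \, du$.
$\frac{1215 \sqrt{6} \sqrt{\pi}}{128}$

Begin with the known integral
$$J(a) = \int_{-\infty}^{\infty} 3 e^{- a u^{2}} \, du = \frac{3 \sqrt{\pi}}{\sqrt{a}}.$$

Differentiating under the integral sign brings down a factor of $(-u^2)$:
$$\frac{dJ}{da} = \int_{-\infty}^{\infty} - 3 u^{2} e^{- a u^{2}} \, du = - \frac{3 \sqrt{\pi}}{2 a^{\frac{3}{2}}}.$$

Repeating $3$ times in total — each differentiation brings down another $(-u^2)$ — gives
$$\frac{d^{3}J}{da^{3}} = \int_{-\infty}^{\infty} - 3 u^{6} e^{- a u^{2}} \, du = - \frac{45 \sqrt{\pi}}{8 a^{\frac{7}{2}}},$$
and the integrand here is $(-1)^{3}$ times the target integrand, so $I = (-1)^{3}\,\frac{d^{3}J}{da^{3}} = \frac{45 \sqrt{\pi}}{8 a^{\frac{7}{2}}}$.

Setting $a = \frac{2}{3}$:
$$I = \frac{1215 \sqrt{6} \sqrt{\pi}}{128}.$$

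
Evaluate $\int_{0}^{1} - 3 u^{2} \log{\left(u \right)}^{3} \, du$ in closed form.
$\frac{2}{9}$

Start from the elementary integral
$$J(a) = \int_{0}^{1} - 3 u^{a} \, du = - \frac{3}{a + 1}.$$

Differentiating under the integral sign brings down a factor of $\ln u$:
$$\frac{dJ}{da} = \int_{0}^{1} - 3 u^{a} \log{\left(u \right)} \, du = \frac{3}{\left(a + 1\right)^{2}}.$$

Repeating $3$ times in total — each differentiation brings down another $\ln u$ — gives
$$\frac{d^{3}J}{da^{3}} = \int_{0}^{1} - 3 u^{a} \log{\left(u \right)}^{3} \, du = \frac{18}{\left(a + 1\right)^{4}},$$
and the integrand here is exactly the target integrand, so $I = \frac{18}{\left(a + 1\right)^{4}}$.

Setting $a = 2$:
$$I = \frac{2}{9}.$$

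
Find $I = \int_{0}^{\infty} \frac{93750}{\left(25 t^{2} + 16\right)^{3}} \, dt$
$\frac{28125 \pi}{8192}$

Recall the elementary integral
$$J(a) = \int_{0}^{\infty} \frac{6}{a^{2} + t^{2}} \, dt = \frac{3 \pi}{a}.$$

Differentiating under the integral sign with respect to $a$,
$$\frac{dJ}{da} = \int_{0}^{\infty} - \frac{12 a}{\left(a^{2} + t^{2}\right)^{2}} \, dt = - \frac{3 \pi}{a^{2}},$$
so $\int_{0}^{\infty} \frac{6}{\left(a^{2} + t^{2}\right)^{2}} \, dt = \frac{3 \pi}{2 a^{3}}$.

Repeating — each differentiation of $1/(t^2+a^2)^j$ produces $-2ja/(t^2+a^2)^{j+1}$ — and dividing through by $-2ja$ at each step yields, after $2$ differentiations in total,
$$\int_{0}^{\infty} \frac{6}{\left(a^{2} + t^{2}\right)^{3}} \, dt = \frac{9 \pi}{8 a^{5}}.$$

Setting $a = \frac{4}{5}$:
$$I = \frac{28125 \pi}{8192}.$$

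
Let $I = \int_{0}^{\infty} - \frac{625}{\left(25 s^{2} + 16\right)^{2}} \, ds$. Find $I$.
$- \frac{125 \pi}{256}$

Recall the elementary integral
$$J(a) = \int_{0}^{\infty} - \frac{1}{a^{2} + s^{2}} \, ds = - \frac{\pi}{2 a}.$$

Differentiating under the integral sign with respect to $a$,
$$\frac{dJ}{da} = \int_{0}^{\infty} \frac{2 a}{\left(a^{2} + s^{2}\right)^{2}} \, ds = \frac{\pi}{2 a^{2}},$$
so $\int_{0}^{\infty} - \frac{1}{\left(a^{2} + s^{2}\right)^{2}} \, ds = - \frac{\pi}{4 a^{3}}$.

Setting $a = \frac{4}{5}$:
$$I = - \frac{125 \pi}{256}.$$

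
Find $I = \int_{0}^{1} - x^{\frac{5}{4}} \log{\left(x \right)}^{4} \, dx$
$- \frac{8192}{19683}$

Start from the elementary integral
$$J(a) = \int_{0}^{1} - x^{a} \, dx = - \frac{1}{a + 1}.$$

Differentiating under the integral sign brings down a factor of $\ln x$:
$$\frac{dJ}{da} = \int_{0}^{1} - x^{a} \log{\left(x \right)} \, dx = \frac{1}{\left(a + 1\right)^{2}}.$$

Repeating $4$ times in total — each differentiation brings down another $\ln x$ — gives
$$\frac{d^{4}J}{da^{4}} = \int_{0}^{1} - x^{a} \log{\left(x \right)}^{4} \, dx = - \frac{24}{\left(a + 1\right)^{5}},$$
and the integrand here is exactly the target integrand, so $I = - \frac{24}{\left(a + 1\right)^{5}}$.

Setting $a = \frac{5}{4}$:
$$I = - \frac{8192}{19683}.$$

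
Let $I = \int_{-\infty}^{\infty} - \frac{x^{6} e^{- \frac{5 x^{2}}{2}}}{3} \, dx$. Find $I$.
$- \frac{\sqrt{10} \sqrt{\pi}}{125}$

Consider the simpler parametrised integral
$$J(a) = \int_{-\infty}^{\infty} - \frac{e^{- a x^{2}}}{3} \, dx = - \frac{\sqrt{\pi}}{3 \sqrt{a}}.$$

Differentiating under the integral sign brings down a factor of $(-x^2)$:
$$\frac{dJ}{da} = \int_{-\infty}^{\infty} \frac{x^{2} e^{- a x^{2}}}{3} \, dx = \frac{\sqrt{\pi}}{6 a^{\frac{3}{2}}}.$$

Repeating $3$ times in total — each differentiation brings down another $(-x^2)$ — gives
$$\frac{d^{3}J}{da^{3}} = \int_{-\infty}^{\infty} \frac{x^{6} e^{- a x^{2}}}{3} \, dx = \frac{5 \sqrt{\pi}}{8 a^{\frac{7}{2}}},$$
and the integrand here is $(-1)^{3}$ times the target integrand, so $I = (-1)^{3}\,\frac{d^{3}J}{da^{3}} = - \frac{5 \sqrt{\pi}}{8 a^{\frac{7}{2}}}$.

Setting $a = \frac{5}{2}$:
$$I = - \frac{\sqrt{10} \sqrt{\pi}}{125}.$$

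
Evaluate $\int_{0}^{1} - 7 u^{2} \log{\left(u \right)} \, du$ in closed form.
$\frac{7}{9}$

Begin with the known integral
$$J(a) = \int_{0}^{1} - 7 u^{a} \, du = - \frac{7}{a + 1}.$$

Differentiating under the integral sign brings down a factor of $\ln u$:
$$\frac{dJ}{da} = \int_{0}^{1} - 7 u^{a} \log{\left(u \right)} \, du = \frac{7}{\left(a + 1\right)^{2}}.$$

The integral on the left is $I$, so $I = \frac{7}{\left(a + 1\right)^{2}}$.

Setting $a = 2$:
$$I = \frac{7}{9}.$$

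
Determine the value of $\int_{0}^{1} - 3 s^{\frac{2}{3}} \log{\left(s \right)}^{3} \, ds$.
$\frac{1458}{625}$

Begin with the known integral
$$J(a) = \int_{0}^{1} - 3 s^{a} \, ds = - \frac{3}{a + 1}.$$

Differentiating under the integral sign brings down a factor of $\ln s$:
$$\frac{dJ}{da} = \int_{0}^{1} - 3 s^{a} \log{\left(s \right)} \, ds = \frac{3}{\left(a + 1\right)^{2}}.$$

Repeating $3$ times in total — each differentiation brings down another $\ln s$ — gives
$$\frac{d^{3}J}{da^{3}} = \int_{0}^{1} - 3 s^{a} \log{\left(s \right)}^{3} \, ds = \frac{18}{\left(a + 1\right)^{4}},$$
and the integrand here is exactly the target integrand, so $I = \frac{18}{\left(a + 1\right)^{4}}$.

Setting $a = \frac{2}{3}$:
$$I = \frac{1458}{625}.$$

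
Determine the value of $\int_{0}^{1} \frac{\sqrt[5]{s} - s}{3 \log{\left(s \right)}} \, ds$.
$- \frac{\log{\left(5 \right)}}{3} + \frac{\log{\left(3 \right)}}{3}$

Replace the exponent $\frac{1}{5}$ by a parameter $a$: let $I(a) = \int_{0}^{1} \frac{- s + s^{a}}{3 \log{\left(s \right)}} \, ds$.

Since $\dfrac{\partial}{\partial a}\,s^{a} = s^{a} \ln s$, the $\ln s$ in the denominator cancels and
$$\frac{dI}{da} = \int_{0}^{1} \frac{1}{3} s^{a} \, ds = \frac{1}{3} \left[\frac{s^{a+1}}{a+1}\right]_0^1 = \frac{1}{3 \left(a + 1\right)}.$$

Integrating with respect to $a$ gives $I(a) = \frac{\log{\left(a + 1 \right)}}{3} - \frac{\log{\left(2 \right)}}{3} + C$.

At $a = 1$ the integrand is identically $0$, so $I(1) = 0$. The closed form gives $0$, hence $C = 0$.

Setting $a = \frac{1}{5}$:
$$I = - \frac{\log{\left(5 \right)}}{3} + \frac{\log{\left(3 \right)}}{3}.$$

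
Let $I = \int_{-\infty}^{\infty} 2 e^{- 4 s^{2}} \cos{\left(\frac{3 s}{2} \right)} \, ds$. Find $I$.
$\frac{\sqrt{\pi}}{e^{\frac{9}{64}}}$

Treat the cosine frequency as a parameter and define $I(b) = \int_{-\infty}^{\infty} 2 e^{- 4 s^{2}} \cos{\left(b s \right)} \, ds$.

Differentiating under the integral sign,
$$I'(b) = \int_{-\infty}^{\infty} - 2 s e^{- 4 s^{2}} \sin{\left(b s \right)} \, ds.$$

Integrate $\int_{-\infty}^{\infty} s \sin(b s)\, e^{- 4 s^{2}}\, ds$ by parts with $u = \sin(b s)$ and $dv = s\, e^{- 4 s^{2}}\, ds$, giving $v = - \frac{e^{- 4 s^{2}}}{8}$. The boundary term vanishes and
$$\int_{-\infty}^{\infty} s \sin(b s)\, e^{- 4 s^{2}}\, ds = \frac{b}{8} \int_{-\infty}^{\infty} \cos(b s)\, e^{- 4 s^{2}}\, ds,$$
so $I'(b) = - \frac{b}{8}\, I(b)$.

This is a separable first-order ODE; solving with the initial condition $I(0) = \int_{-\infty}^{\infty} 2 e^{- 4 s^{2}}\,ds = \sqrt{\pi}$ gives
$$I(b) = \sqrt{\pi} e^{- \frac{b^{2}}{16}}.$$

Setting $b = \frac{3}{2}$:
$$I = \frac{\sqrt{\pi}}{e^{\frac{9}{64}}}.$$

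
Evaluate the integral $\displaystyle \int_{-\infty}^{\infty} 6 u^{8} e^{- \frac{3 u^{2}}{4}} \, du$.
$\frac{2240 \sqrt{3} \sqrt{\pi}}{27}$

Begin with the known integral
$$J(a) = \int_{-\infty}^{\infty} 6 e^{- a u^{2}} \, du = \frac{6 \sqrt{\pi}}{\sqrt{a}}.$$

Differentiating under the integral sign brings down a factor of $(-u^2)$:
$$\frac{dJ}{da} = \int_{-\infty}^{\infty} - 6 u^{2} e^{- a u^{2}} \, du = - \frac{3 \sqrt{\pi}}{a^{\frac{3}{2}}}.$$

Repeating $4$ times in total — each differentiation brings down another $(-u^2)$ — gives
$$\frac{d^{4}J}{da^{4}} = \int_{-\infty}^{\infty} 6 u^{8} e^{- a u^{2}} \, du = \frac{315 \sqrt{\pi}}{8 a^{\frac{9}{2}}},$$
and the integrand here is exactly the target integrand, so $I = \frac{315 \sqrt{\pi}}{8 a^{\frac{9}{2}}}$.

Setting $a = \frac{3}{4}$:
$$I = \frac{2240 \sqrt{3} \sqrt{\pi}}{27}.$$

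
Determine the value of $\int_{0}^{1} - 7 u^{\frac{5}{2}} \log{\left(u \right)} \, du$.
$\frac{4}{7}$

Start from the elementary integral
$$J(a) = \int_{0}^{1} - 7 u^{a} \, du = - \frac{7}{a + 1}.$$

Differentiating under the integral sign brings down a factor of $\ln u$:
$$\frac{dJ}{da} = \int_{0}^{1} - 7 u^{a} \log{\left(u \right)} \, du = \frac{7}{\left(a + 1\right)^{2}}.$$

The integral on the left is $I$, so $I = \frac{7}{\left(a + 1\right)^{2}}$.

Setting $a = \frac{5}{2}$:
$$I = \frac{4}{7}.$$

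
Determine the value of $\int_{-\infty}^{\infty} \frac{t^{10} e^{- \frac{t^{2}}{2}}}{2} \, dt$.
$\frac{945 \sqrt{2} \sqrt{\pi}}{2}$

Begin with the known integral
$$J(a) = \int_{-\infty}^{\infty} \frac{e^{- a t^{2}}}{2} \, dt = \frac{\sqrt{\pi}}{2 \sqrt{a}}.$$

Differentiating under the integral sign brings down a factor of $(-t^2)$:
$$\frac{dJ}{da} = \int_{-\infty}^{\infty} - \frac{t^{2} e^{- a t^{2}}}{2} \, dt = - \frac{\sqrt{\pi}}{4 a^{\frac{3}{2}}}.$$

Repeating $5$ times in total — each differentiation brings down another $(-t^2)$ — gives
$$\frac{d^{5}J}{da^{5}} = \int_{-\infty}^{\infty} - \frac{t^{10} e^{- a t^{2}}}{2} \, dt = - \frac{945 \sqrt{\pi}}{64 a^{\frac{11}{2}}},$$
and the integrand here is $(-1)^{5}$ times the target integrand, so $I = (-1)^{5}\,\frac{d^{5}J}{da^{5}} = \frac{945 \sqrt{\pi}}{64 a^{\frac{11}{2}}}$.

Setting $a = \frac{1}{2}$:
$$I = \frac{945 \sqrt{2} \sqrt{\pi}}{2}.$$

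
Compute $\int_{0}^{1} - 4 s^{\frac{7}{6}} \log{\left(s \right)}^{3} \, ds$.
$\frac{31104}{28561}$

Consider the simpler parametrised integral
$$J(a) = \int_{0}^{1} - 4 s^{a} \, ds = - \frac{4}{a + 1}.$$

Differentiating under the integral sign brings down a factor of $\ln s$:
$$\frac{dJ}{da} = \int_{0}^{1} - 4 s^{a} \log{\left(s \right)} \, ds = \frac{4}{\left(a + 1\right)^{2}}.$$

Repeating $3$ times in total — each differentiation brings down another $\ln s$ — gives
$$\frac{d^{3}J}{da^{3}} = \int_{0}^{1} - 4 s^{a} \log{\left(s \right)}^{3} \, ds = \frac{24}{\left(a + 1\right)^{4}},$$
and the integrand here is exactly the target integrand, so $I = \frac{24}{\left(a + 1\right)^{4}}$.

Setting $a = \frac{7}{6}$:
$$I = \frac{31104}{28561}.$$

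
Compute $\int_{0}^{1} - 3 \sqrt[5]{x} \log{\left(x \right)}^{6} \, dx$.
$- \frac{390625}{648}$

Start from the elementary integral
$$J(a) = \int_{0}^{1} - 3 x^{a} \, dx = - \frac{3}{a + 1}.$$

Differentiating under the integral sign brings down a factor of $\ln x$:
$$\frac{dJ}{da} = \int_{0}^{1} - 3 x^{a} \log{\left(x \right)} \, dx = \frac{3}{\left(a + 1\right)^{2}}.$$

Repeating $6$ times in total — each differentiation brings down another $\ln x$ — gives
$$\frac{d^{6}J}{da^{6}} = \int_{0}^{1} - 3 x^{a} \log{\left(x \right)}^{6} \, dx = - \frac{2160}{\left(a + 1\right)^{7}},$$
and the integrand here is exactly the target integrand, so $I = - \frac{2160}{\left(a + 1\right)^{7}}$.

Setting $a = \frac{1}{5}$:
$$I = - \frac{390625}{648}.$$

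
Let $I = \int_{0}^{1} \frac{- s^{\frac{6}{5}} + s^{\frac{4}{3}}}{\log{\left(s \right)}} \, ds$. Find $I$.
$\log{\left(\frac{35}{33} \right)}$

Replace the exponent $\frac{4}{3}$ by a parameter $a$: let $I(a) = \int_{0}^{1} \frac{- s^{\frac{6}{5}} + s^{a}}{\log{\left(s \right)}} \, ds$.

Since $\dfrac{\partial}{\partial a}\,s^{a} = s^{a} \ln s$, the $\ln s$ in the denominator cancels and
$$\frac{dI}{da} = \int_{0}^{1} s^{a} \, ds = \left[\frac{s^{a+1}}{a+1}\right]_0^1 = \frac{1}{a + 1}.$$

Integrating with respect to $a$ gives $I(a) = \log{\left(\frac{5 a}{11} + \frac{5}{11} \right)} + C$.

At $a = \frac{6}{5}$ the integrand is identically $0$, so $I(\frac{6}{5}) = 0$. The closed form gives $0$, hence $C = 0$.

Setting $a = \frac{4}{3}$:
$$I = \log{\left(\frac{35}{33} \right)}.$$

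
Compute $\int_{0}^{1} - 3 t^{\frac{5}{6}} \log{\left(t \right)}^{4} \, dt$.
$- \frac{559872}{161051}$

Start from the elementary integral
$$J(a) = \int_{0}^{1} - 3 t^{a} \, dt = - \frac{3}{a + 1}.$$

Differentiating under the integral sign brings down a factor of $\ln t$:
$$\frac{dJ}{da} = \int_{0}^{1} - 3 t^{a} \log{\left(t \right)} \, dt = \frac{3}{\left(a + 1\right)^{2}}.$$

Repeating $4$ times in total — each differentiation brings down another $\ln t$ — gives
$$\frac{d^{4}J}{da^{4}} = \int_{0}^{1} - 3 t^{a} \log{\left(t \right)}^{4} \, dt = - \frac{72}{\left(a + 1\right)^{5}},$$
and the integrand here is exactly the target integrand, so $I = - \frac{72}{\left(a + 1\right)^{5}}$.

Setting $a = \frac{5}{6}$:
$$I = - \frac{559872}{161051}.$$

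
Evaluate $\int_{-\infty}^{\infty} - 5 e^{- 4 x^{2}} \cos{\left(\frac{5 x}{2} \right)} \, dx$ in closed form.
$- \frac{5 \sqrt{\pi}}{2 e^{\frac{25}{64}}}$

Treat the cosine frequency as a parameter and define $I(b) = \int_{-\infty}^{\infty} - 5 e^{- 4 x^{2}} \cos{\left(b x \right)} \, dx$.

Differentiating under the integral sign,
$$I'(b) = \int_{-\infty}^{\infty} 5 x e^{- 4 x^{2}} \sin{\left(b x \right)} \, dx.$$

Integrate $\int_{-\infty}^{\infty} x \sin(b x)\, e^{- 4 x^{2}}\, dx$ by parts with $u = \sin(b x)$ and $dv = x\, e^{- 4 x^{2}}\, dx$, giving $v = - \frac{e^{- 4 x^{2}}}{8}$. The boundary term vanishes and
$$\int_{-\infty}^{\infty} x \sin(b x)\, e^{- 4 x^{2}}\, dx = \frac{b}{8} \int_{-\infty}^{\infty} \cos(b x)\, e^{- 4 x^{2}}\, dx,$$
so $I'(b) = - \frac{b}{8}\, I(b)$.

This is a separable first-order ODE; solving with the initial condition $I(0) = \int_{-\infty}^{\infty} - 5 e^{- 4 x^{2}}\,dx = - \frac{5 \sqrt{\pi}}{2}$ gives
$$I(b) = - \frac{5 \sqrt{\pi} e^{- \frac{b^{2}}{16}}}{2}.$$

Setting $b = \frac{5}{2}$:
$$I = - \frac{5 \sqrt{\pi}}{2 e^{\frac{25}{64}}}.$$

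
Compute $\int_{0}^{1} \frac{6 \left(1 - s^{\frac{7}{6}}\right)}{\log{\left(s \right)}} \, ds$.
$- \log{\left(\frac{4826809}{46656} \right)}$

Consider the one-parameter family: let $I(a) = \int_{0}^{1} \frac{6 \left(1 - s^{a}\right)}{\log{\left(s \right)}} \, ds$.

Since $\dfrac{\partial}{\partial a}\,s^{a} = s^{a} \ln s$, the $\ln s$ in the denominator cancels and
$$\frac{dI}{da} = \int_{0}^{1} -6 s^{a} \, ds = -6 \left[\frac{s^{a+1}}{a+1}\right]_0^1 = - \frac{6}{a + 1}.$$

Integrating with respect to $a$ gives $I(a) = - 6 \log{\left(a + 1 \right)} + C$.

At $a = 0$ the integrand is identically $0$, so $I(0) = 0$. The closed form gives $0$, hence $C = 0$.

Setting $a = \frac{7}{6}$:
$$I = - \log{\left(\frac{4826809}{46656} \right)}.$$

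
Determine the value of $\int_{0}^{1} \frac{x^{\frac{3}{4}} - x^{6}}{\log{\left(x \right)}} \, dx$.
$- \log{\left(4 \right)}$

Consider the one-parameter family: let $I(a) = \int_{0}^{1} \frac{- x^{6} + x^{a}}{\log{\left(x \right)}} \, dx$.

Since $\dfrac{\partial}{\partial a}\,x^{a} = x^{a} \ln x$, the $\ln x$ in the denominator cancels and
$$\frac{dI}{da} = \int_{0}^{1} x^{a} \, dx = \left[\frac{x^{a+1}}{a+1}\right]_0^1 = \frac{1}{a + 1}.$$

Integrating with respect to $a$ gives $I(a) = \log{\left(\frac{a}{7} + \frac{1}{7} \right)} + C$.

At $a = 6$ the integrand is identically $0$, so $I(6) = 0$. The closed form gives $0$, hence $C = 0$.

Setting $a = \frac{3}{4}$:
$$I = - \log{\left(4 \right)}.$$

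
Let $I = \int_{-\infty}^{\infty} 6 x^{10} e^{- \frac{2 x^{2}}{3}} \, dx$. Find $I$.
$\frac{688905 \sqrt{6} \sqrt{\pi}}{1024}$

Begin with the known integral
$$J(a) = \int_{-\infty}^{\infty} 6 e^{- a x^{2}} \, dx = \frac{6 \sqrt{\pi}}{\sqrt{a}}.$$

Differentiating under the integral sign brings down a factor of $(-x^2)$:
$$\frac{dJ}{da} = \int_{-\infty}^{\infty} - 6 x^{2} e^{- a x^{2}} \, dx = - \frac{3 \sqrt{\pi}}{a^{\frac{3}{2}}}.$$

Repeating $5$ times in total — each differentiation brings down another $(-x^2)$ — gives
$$\frac{d^{5}J}{da^{5}} = \int_{-\infty}^{\infty} - 6 x^{10} e^{- a x^{2}} \, dx = - \frac{2835 \sqrt{\pi}}{16 a^{\frac{11}{2}}},$$
and the integrand here is $(-1)^{5}$ times the target integrand, so $I = (-1)^{5}\,\frac{d^{5}J}{da^{5}} = \frac{2835 \sqrt{\pi}}{16 a^{\frac{11}{2}}}$.

Setting $a = \frac{2}{3}$:
$$I = \frac{688905 \sqrt{6} \sqrt{\pi}}{1024}.$$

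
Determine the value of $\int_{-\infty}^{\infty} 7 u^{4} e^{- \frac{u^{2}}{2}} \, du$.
$21 \sqrt{2} \sqrt{\pi}$

Consider the simpler parametrised integral
$$J(a) = \int_{-\infty}^{\infty} 7 e^{- a u^{2}} \, du = \frac{7 \sqrt{\pi}}{\sqrt{a}}.$$

Differentiating under the integral sign brings down a factor of $(-u^2)$:
$$\frac{dJ}{da} = \int_{-\infty}^{\infty} - 7 u^{2} e^{- a u^{2}} \, du = - \frac{7 \sqrt{\pi}}{2 a^{\frac{3}{2}}}.$$

Repeating twice in total — each differentiation brings down another $(-u^2)$ — gives
$$\frac{d^{2}J}{da^{2}} = \int_{-\infty}^{\infty} 7 u^{4} e^{- a u^{2}} \, du = \frac{21 \sqrt{\pi}}{4 a^{\frac{5}{2}}},$$
and the integrand here is exactly the target integrand, so $I = \frac{21 \sqrt{\pi}}{4 a^{\frac{5}{2}}}$.

Setting $a = \frac{1}{2}$:
$$I = 21 \sqrt{2} \sqrt{\pi}.$$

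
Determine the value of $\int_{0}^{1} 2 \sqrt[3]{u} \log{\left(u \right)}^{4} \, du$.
$\frac{729}{64}$

Begin with the known integral
$$J(a) = \int_{0}^{1} 2 u^{a} \, du = \frac{2}{a + 1}.$$

Differentiating under the integral sign brings down a factor of $\ln u$:
$$\frac{dJ}{da} = \int_{0}^{1} 2 u^{a} \log{\left(u \right)} \, du = - \frac{2}{\left(a + 1\right)^{2}}.$$

Repeating $4$ times in total — each differentiation brings down another $\ln u$ — gives
$$\frac{d^{4}J}{da^{4}} = \int_{0}^{1} 2 u^{a} \log{\left(u \right)}^{4} \, du = \frac{48}{\left(a + 1\right)^{5}},$$
and the integrand here is exactly the target integrand, so $I = \frac{48}{\left(a + 1\right)^{5}}$.

Setting $a = \frac{1}{3}$:
$$I = \frac{729}{64}.$$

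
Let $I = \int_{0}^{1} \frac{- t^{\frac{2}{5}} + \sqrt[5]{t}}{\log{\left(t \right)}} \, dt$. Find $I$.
$- \log{\left(7 \right)} + \log{\left(6 \right)}$

Introduce a parameter $a$ in the exponent: let $I(a) = \int_{0}^{1} \frac{\sqrt[5]{t} - t^{a}}{\log{\left(t \right)}} \, dt$.

Since $\dfrac{\partial}{\partial a}\,t^{a} = t^{a} \ln t$, the $\ln t$ in the denominator cancels and
$$\frac{dI}{da} = \int_{0}^{1} -1 t^{a} \, dt = -1 \left[\frac{t^{a+1}}{a+1}\right]_0^1 = - \frac{1}{a + 1}.$$

Integrating with respect to $a$ gives $I(a) = - \log{\left(\frac{5 a}{6} + \frac{5}{6} \right)} + C$.

At $a = \frac{1}{5}$ the integrand is identically $0$, so $I(\frac{1}{5}) = 0$. The closed form gives $0$, hence $C = 0$.

Setting $a = \frac{2}{5}$:
$$I = - \log{\left(7 \right)} + \log{\left(6 \right)}.$$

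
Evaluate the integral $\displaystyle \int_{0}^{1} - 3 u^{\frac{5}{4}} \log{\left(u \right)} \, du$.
$\frac{16}{27}$

Begin with the known integral
$$J(a) = \int_{0}^{1} - 3 u^{a} \, du = - \frac{3}{a + 1}.$$

Differentiating under the integral sign brings down a factor of $\ln u$:
$$\frac{dJ}{da} = \int_{0}^{1} - 3 u^{a} \log{\left(u \right)} \, du = \frac{3}{\left(a + 1\right)^{2}}.$$

The integral on the left is $I$, so $I = \frac{3}{\left(a + 1\right)^{2}}$.

Setting $a = \frac{5}{4}$:
$$I = \frac{16}{27}.$$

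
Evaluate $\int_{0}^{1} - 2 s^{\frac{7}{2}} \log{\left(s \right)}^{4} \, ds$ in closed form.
$- \frac{512}{19683}$

Start from the elementary integral
$$J(a) = \int_{0}^{1} - 2 s^{a} \, ds = - \frac{2}{a + 1}.$$

Differentiating under the integral sign brings down a factor of $\ln s$:
$$\frac{dJ}{da} = \int_{0}^{1} - 2 s^{a} \log{\left(s \right)} \, ds = \frac{2}{\left(a + 1\right)^{2}}.$$

Repeating $4$ times in total — each differentiation brings down another $\ln s$ — gives
$$\frac{d^{4}J}{da^{4}} = \int_{0}^{1} - 2 s^{a} \log{\left(s \right)}^{4} \, ds = - \frac{48}{\left(a + 1\right)^{5}},$$
and the integrand here is exactly the target integrand, so $I = - \frac{48}{\left(a + 1\right)^{5}}$.

Setting $a = \frac{7}{2}$:
$$I = - \frac{512}{19683}.$$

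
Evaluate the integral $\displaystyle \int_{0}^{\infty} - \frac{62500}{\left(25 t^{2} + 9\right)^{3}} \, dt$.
$- \frac{3125 \pi}{324}$

Start from the standard arctangent integral
$$J(a) = \int_{0}^{\infty} - \frac{4}{a^{2} + t^{2}} \, dt = - \frac{2 \pi}{a}.$$

Differentiating under the integral sign with respect to $a$,
$$\frac{dJ}{da} = \int_{0}^{\infty} \frac{8 a}{\left(a^{2} + t^{2}\right)^{2}} \, dt = \frac{2 \pi}{a^{2}},$$
so $\int_{0}^{\infty} - \frac{4}{\left(a^{2} + t^{2}\right)^{2}} \, dt = - \frac{\pi}{a^{3}}$.

Repeating — each differentiation of $1/(t^2+a^2)^j$ produces $-2ja/(t^2+a^2)^{j+1}$ — and dividing through by $-2ja$ at each step yields, after $2$ differentiations in total,
$$\int_{0}^{\infty} - \frac{4}{\left(a^{2} + t^{2}\right)^{3}} \, dt = - \frac{3 \pi}{4 a^{5}}.$$

Setting $a = \frac{3}{5}$:
$$I = - \frac{3125 \pi}{324}.$$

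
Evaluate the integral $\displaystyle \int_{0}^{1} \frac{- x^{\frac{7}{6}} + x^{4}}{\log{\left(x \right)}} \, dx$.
$\log{\left(\frac{30}{13} \right)}$

Replace the exponent $4$ by a parameter $a$: let $I(a) = \int_{0}^{1} \frac{- x^{\frac{7}{6}} + x^{a}}{\log{\left(x \right)}} \, dx$.

Since $\dfrac{\partial}{\partial a}\,x^{a} = x^{a} \ln x$, the $\ln x$ in the denominator cancels and
$$\frac{dI}{da} = \int_{0}^{1} x^{a} \, dx = \left[\frac{x^{a+1}}{a+1}\right]_0^1 = \frac{1}{a + 1}.$$

Integrating with respect to $a$ gives $I(a) = \log{\left(\frac{6 a}{13} + \frac{6}{13} \right)} + C$.

At $a = \frac{7}{6}$ the integrand is identically $0$, so $I(\frac{7}{6}) = 0$. The closed form gives $0$, hence $C = 0$.

Setting $a = 4$:
$$I = \log{\left(\frac{30}{13} \right)}.$$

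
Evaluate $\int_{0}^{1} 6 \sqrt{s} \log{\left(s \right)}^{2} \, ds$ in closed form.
$\frac{32}{9}$

Consider the simpler parametrised integral
$$J(a) = \int_{0}^{1} 6 s^{a} \, ds = \frac{6}{a + 1}.$$

Differentiating under the integral sign brings down a factor of $\ln s$:
$$\frac{dJ}{da} = \int_{0}^{1} 6 s^{a} \log{\left(s \right)} \, ds = - \frac{6}{\left(a + 1\right)^{2}}.$$

Repeating twice in total — each differentiation brings down another $\ln s$ — gives
$$\frac{d^{2}J}{da^{2}} = \int_{0}^{1} 6 s^{a} \log{\left(s \right)}^{2} \, ds = \frac{12}{\left(a + 1\right)^{3}},$$
and the integrand here is exactly the target integrand, so $I = \frac{12}{\left(a + 1\right)^{3}}$.

Setting $a = \frac{1}{2}$:
$$I = \frac{32}{9}.$$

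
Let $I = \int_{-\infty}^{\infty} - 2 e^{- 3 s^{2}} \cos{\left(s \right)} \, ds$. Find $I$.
$- \frac{2 \sqrt{3} \sqrt{\pi}}{3 e^{\frac{1}{12}}}$

Define $I(b) = \int_{-\infty}^{\infty} - 2 e^{- 3 s^{2}} \cos{\left(b s \right)} \, ds$.

Differentiating under the integral sign,
$$I'(b) = \int_{-\infty}^{\infty} 2 s e^{- 3 s^{2}} \sin{\left(b s \right)} \, ds.$$

Integrate $\int_{-\infty}^{\infty} s \sin(b s)\, e^{- 3 s^{2}}\, ds$ by parts with $u = \sin(b s)$ and $dv = s\, e^{- 3 s^{2}}\, ds$, giving $v = - \frac{e^{- 3 s^{2}}}{6}$. The boundary term vanishes and
$$\int_{-\infty}^{\infty} s \sin(b s)\, e^{- 3 s^{2}}\, ds = \frac{b}{6} \int_{-\infty}^{\infty} \cos(b s)\, e^{- 3 s^{2}}\, ds,$$
so $I'(b) = - \frac{b}{6}\, I(b)$.

This is a separable first-order ODE; solving with the initial condition $I(0) = \int_{-\infty}^{\infty} - 2 e^{- 3 s^{2}}\,ds = - \frac{2 \sqrt{3} \sqrt{\pi}}{3}$ gives
$$I(b) = - \frac{2 \sqrt{3} \sqrt{\pi} e^{- \frac{b^{2}}{12}}}{3}.$$

Setting $b = 1$:
$$I = - \frac{2 \sqrt{3} \sqrt{\pi}}{3 e^{\frac{1}{12}}}.$$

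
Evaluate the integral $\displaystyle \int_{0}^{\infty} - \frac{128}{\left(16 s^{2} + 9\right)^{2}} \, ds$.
$- \frac{8 \pi}{27}$

Start from the standard arctangent integral
$$J(a) = \int_{0}^{\infty} - \frac{1}{2 \left(a^{2} + s^{2}\right)} \, ds = - \frac{\pi}{4 a}.$$

Differentiating under the integral sign with respect to $a$,
$$\frac{dJ}{da} = \int_{0}^{\infty} \frac{a}{\left(a^{2} + s^{2}\right)^{2}} \, ds = \frac{\pi}{4 a^{2}},$$
so $\int_{0}^{\infty} - \frac{1}{2 \left(a^{2} + s^{2}\right)^{2}} \, ds = - \frac{\pi}{8 a^{3}}$.

Setting $a = \frac{3}{4}$:
$$I = - \frac{8 \pi}{27}.$$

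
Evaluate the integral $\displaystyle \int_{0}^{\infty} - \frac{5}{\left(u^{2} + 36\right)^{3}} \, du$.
$- \frac{5 \pi}{41472}$

Recall the elementary integral
$$J(a) = \int_{0}^{\infty} - \frac{5}{a^{2} + u^{2}} \, du = - \frac{5 \pi}{2 a}.$$

Differentiating under the integral sign with respect to $a$,
$$\frac{dJ}{da} = \int_{0}^{\infty} \frac{10 a}{\left(a^{2} + u^{2}\right)^{2}} \, du = \frac{5 \pi}{2 a^{2}},$$
so $\int_{0}^{\infty} - \frac{5}{\left(a^{2} + u^{2}\right)^{2}} \, du = - \frac{5 \pi}{4 a^{3}}$.

Repeating — each differentiation of $1/(u^2+a^2)^j$ produces $-2ja/(u^2+a^2)^{j+1}$ — and dividing through by $-2ja$ at each step yields, after $2$ differentiations in total,
$$\int_{0}^{\infty} - \frac{5}{\left(a^{2} + u^{2}\right)^{3}} \, du = - \frac{15 \pi}{16 a^{5}}.$$

Setting $a = 6$:
$$I = - \frac{5 \pi}{41472}.$$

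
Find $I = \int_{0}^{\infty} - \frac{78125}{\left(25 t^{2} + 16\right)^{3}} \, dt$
$- \frac{46875 \pi}{16384}$

Recall the elementary integral
$$J(a) = \int_{0}^{\infty} - \frac{5}{a^{2} + t^{2}} \, dt = - \frac{5 \pi}{2 a}.$$

Differentiating under the integral sign with respect to $a$,
$$\frac{dJ}{da} = \int_{0}^{\infty} \frac{10 a}{\left(a^{2} + t^{2}\right)^{2}} \, dt = \frac{5 \pi}{2 a^{2}},$$
so $\int_{0}^{\infty} - \frac{5}{\left(a^{2} + t^{2}\right)^{2}} \, dt = - \frac{5 \pi}{4 a^{3}}$.

Repeating — each differentiation of $1/(t^2+a^2)^j$ produces $-2ja/(t^2+a^2)^{j+1}$ — and dividing through by $-2ja$ at each step yields, after $2$ differentiations in total,
$$\int_{0}^{\infty} - \frac{5}{\left(a^{2} + t^{2}\right)^{3}} \, dt = - \frac{15 \pi}{16 a^{5}}.$$

Setting $a = \frac{4}{5}$:
$$I = - \frac{46875 \pi}{16384}.$$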